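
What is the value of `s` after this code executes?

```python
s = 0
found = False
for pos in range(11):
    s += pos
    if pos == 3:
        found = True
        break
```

Let's trace through this code step by step.

Initialize: s = 0
Initialize: found = False
Entering loop: for pos in range(11):

After execution: s = 6
6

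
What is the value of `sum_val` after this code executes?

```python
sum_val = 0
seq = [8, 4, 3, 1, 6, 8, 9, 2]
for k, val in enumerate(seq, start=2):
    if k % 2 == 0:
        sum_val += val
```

Let's trace through this code step by step.

Initialize: sum_val = 0
Initialize: seq = [8, 4, 3, 1, 6, 8, 9, 2]
Entering loop: for k, val in enumerate(seq, start=2):

After execution: sum_val = 26
26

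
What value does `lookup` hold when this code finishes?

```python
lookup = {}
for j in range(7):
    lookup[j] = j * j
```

Let's trace through this code step by step.

Initialize: lookup = {}
Entering loop: for j in range(7):

After execution: lookup = {0: 0, 1: 1, 2: 4, 3: 9, 4: 16, 5: 25, 6: 36}
{0: 0, 1: 1, 2: 4, 3: 9, 4: 16, 5: 25, 6: 36}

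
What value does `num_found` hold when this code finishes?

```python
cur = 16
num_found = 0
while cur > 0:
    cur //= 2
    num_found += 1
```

Let's trace through this code step by step.

Initialize: cur = 16
Initialize: num_found = 0
Entering loop: while cur > 0:

After execution: num_found = 5
5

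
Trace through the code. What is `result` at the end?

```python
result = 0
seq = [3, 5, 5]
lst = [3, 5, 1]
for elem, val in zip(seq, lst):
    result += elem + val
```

Let's trace through this code step by step.

Initialize: result = 0
Initialize: seq = [3, 5, 5]
Initialize: lst = [3, 5, 1]
Entering loop: for elem, val in zip(seq, lst):

After execution: result = 22
22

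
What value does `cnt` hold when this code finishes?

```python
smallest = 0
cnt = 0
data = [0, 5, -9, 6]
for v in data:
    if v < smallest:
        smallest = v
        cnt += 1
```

Let's trace through this code step by step.

Initialize: smallest = 0
Initialize: cnt = 0
Initialize: data = [0, 5, -9, 6]
Entering loop: for v in data:

After execution: cnt = 1
1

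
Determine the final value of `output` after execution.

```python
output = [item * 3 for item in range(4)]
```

Let's trace through this code step by step.

Initialize: output = [item * 3 for item in range(4)]

After execution: output = [0, 3, 6, 9]
[0, 3, 6, 9]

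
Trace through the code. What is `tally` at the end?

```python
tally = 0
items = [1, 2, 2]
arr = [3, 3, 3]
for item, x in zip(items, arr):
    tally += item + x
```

Let's trace through this code step by step.

Initialize: tally = 0
Initialize: items = [1, 2, 2]
Initialize: arr = [3, 3, 3]
Entering loop: for item, x in zip(items, arr):

After execution: tally = 14
14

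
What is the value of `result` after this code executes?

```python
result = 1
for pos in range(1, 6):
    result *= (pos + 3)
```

Let's trace through this code step by step.

Initialize: result = 1
Entering loop: for pos in range(1, 6):

After execution: result = 6720
6720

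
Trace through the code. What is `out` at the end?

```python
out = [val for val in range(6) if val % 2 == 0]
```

Let's trace through this code step by step.

Initialize: out = [val for val in range(6) if val % 2 == 0]

After execution: out = [0, 2, 4]
[0, 2, 4]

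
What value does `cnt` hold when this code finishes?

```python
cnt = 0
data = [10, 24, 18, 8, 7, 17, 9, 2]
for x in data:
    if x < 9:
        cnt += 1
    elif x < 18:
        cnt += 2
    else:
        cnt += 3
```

Let's trace through this code step by step.

Initialize: cnt = 0
Initialize: data = [10, 24, 18, 8, 7, 17, 9, 2]
Entering loop: for x in data:

After execution: cnt = 15
15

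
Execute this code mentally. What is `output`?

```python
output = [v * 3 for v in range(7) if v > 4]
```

Let's trace through this code step by step.

Initialize: output = [v * 3 for v in range(7) if v > 4]

After execution: output = [15, 18]
[15, 18]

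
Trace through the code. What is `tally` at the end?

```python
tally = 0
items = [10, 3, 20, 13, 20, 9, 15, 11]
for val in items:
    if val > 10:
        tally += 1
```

Let's trace through this code step by step.

Initialize: tally = 0
Initialize: items = [10, 3, 20, 13, 20, 9, 15, 11]
Entering loop: for val in items:

After execution: tally = 5
5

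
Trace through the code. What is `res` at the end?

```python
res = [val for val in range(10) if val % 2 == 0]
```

Let's trace through this code step by step.

Initialize: res = [val for val in range(10) if val % 2 == 0]

After execution: res = [0, 2, 4, 6, 8]
[0, 2, 4, 6, 8]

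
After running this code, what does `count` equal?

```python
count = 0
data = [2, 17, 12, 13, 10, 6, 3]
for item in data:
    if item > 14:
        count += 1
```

Let's trace through this code step by step.

Initialize: count = 0
Initialize: data = [2, 17, 12, 13, 10, 6, 3]
Entering loop: for item in data:

After execution: count = 1
1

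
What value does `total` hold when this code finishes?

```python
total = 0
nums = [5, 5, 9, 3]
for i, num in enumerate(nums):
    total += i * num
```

Let's trace through this code step by step.

Initialize: total = 0
Initialize: nums = [5, 5, 9, 3]
Entering loop: for i, num in enumerate(nums):

After execution: total = 32
32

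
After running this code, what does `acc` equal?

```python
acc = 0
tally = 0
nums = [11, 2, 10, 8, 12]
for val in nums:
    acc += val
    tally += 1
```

Let's trace through this code step by step.

Initialize: acc = 0
Initialize: tally = 0
Initialize: nums = [11, 2, 10, 8, 12]
Entering loop: for val in nums:

After execution: acc = 43
43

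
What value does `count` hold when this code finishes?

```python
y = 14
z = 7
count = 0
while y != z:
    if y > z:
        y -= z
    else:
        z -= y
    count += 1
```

Let's trace through this code step by step.

Initialize: y = 14
Initialize: z = 7
Initialize: count = 0
Entering loop: while y != z:

After execution: count = 1
1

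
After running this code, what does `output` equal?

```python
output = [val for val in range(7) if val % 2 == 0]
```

Let's trace through this code step by step.

Initialize: output = [val for val in range(7) if val % 2 == 0]

After execution: output = [0, 2, 4, 6]
[0, 2, 4, 6]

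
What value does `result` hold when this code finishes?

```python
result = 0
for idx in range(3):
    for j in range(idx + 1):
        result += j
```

Let's trace through this code step by step.

Initialize: result = 0
Entering loop: for idx in range(3):

After execution: result = 4
4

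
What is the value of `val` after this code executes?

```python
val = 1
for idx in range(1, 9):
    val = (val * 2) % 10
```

Let's trace through this code step by step.

Initialize: val = 1
Entering loop: for idx in range(1, 9):

After execution: val = 6
6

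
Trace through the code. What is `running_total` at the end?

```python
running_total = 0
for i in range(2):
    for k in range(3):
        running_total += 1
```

Let's trace through this code step by step.

Initialize: running_total = 0
Entering loop: for i in range(2):

After execution: running_total = 6
6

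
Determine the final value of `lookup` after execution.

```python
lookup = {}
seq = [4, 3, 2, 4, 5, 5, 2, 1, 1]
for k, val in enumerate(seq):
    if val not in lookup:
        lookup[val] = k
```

Let's trace through this code step by step.

Initialize: lookup = {}
Initialize: seq = [4, 3, 2, 4, 5, 5, 2, 1, 1]
Entering loop: for k, val in enumerate(seq):

After execution: lookup = {4: 0, 3: 1, 2: 2, 5: 4, 1: 7}
{4: 0, 3: 1, 2: 2, 5: 4, 1: 7}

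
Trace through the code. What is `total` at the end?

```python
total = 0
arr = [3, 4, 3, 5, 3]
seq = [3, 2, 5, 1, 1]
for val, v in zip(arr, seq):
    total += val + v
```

Let's trace through this code step by step.

Initialize: total = 0
Initialize: arr = [3, 4, 3, 5, 3]
Initialize: seq = [3, 2, 5, 1, 1]
Entering loop: for val, v in zip(arr, seq):

After execution: total = 30
30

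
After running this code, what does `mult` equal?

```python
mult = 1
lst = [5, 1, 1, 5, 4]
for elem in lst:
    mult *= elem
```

Let's trace through this code step by step.

Initialize: mult = 1
Initialize: lst = [5, 1, 1, 5, 4]
Entering loop: for elem in lst:

After execution: mult = 100
100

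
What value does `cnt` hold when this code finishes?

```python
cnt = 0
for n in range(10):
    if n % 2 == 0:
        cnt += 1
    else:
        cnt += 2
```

Let's trace through this code step by step.

Initialize: cnt = 0
Entering loop: for n in range(10):

After execution: cnt = 15
15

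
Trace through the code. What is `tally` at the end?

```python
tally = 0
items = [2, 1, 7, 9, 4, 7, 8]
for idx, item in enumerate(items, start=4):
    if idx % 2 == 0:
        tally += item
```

Let's trace through this code step by step.

Initialize: tally = 0
Initialize: items = [2, 1, 7, 9, 4, 7, 8]
Entering loop: for idx, item in enumerate(items, start=4):

After execution: tally = 21
21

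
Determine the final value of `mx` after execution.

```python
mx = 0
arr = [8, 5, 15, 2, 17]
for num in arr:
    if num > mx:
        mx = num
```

Let's trace through this code step by step.

Initialize: mx = 0
Initialize: arr = [8, 5, 15, 2, 17]
Entering loop: for num in arr:

After execution: mx = 17
17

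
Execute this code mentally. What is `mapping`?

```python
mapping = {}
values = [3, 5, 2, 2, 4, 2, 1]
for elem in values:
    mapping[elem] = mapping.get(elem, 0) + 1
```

Let's trace through this code step by step.

Initialize: mapping = {}
Initialize: values = [3, 5, 2, 2, 4, 2, 1]
Entering loop: for elem in values:

After execution: mapping = {3: 1, 5: 1, 2: 3, 4: 1, 1: 1}
{3: 1, 5: 1, 2: 3, 4: 1, 1: 1}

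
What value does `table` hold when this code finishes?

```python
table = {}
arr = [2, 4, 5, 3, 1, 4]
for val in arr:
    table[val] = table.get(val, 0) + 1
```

Let's trace through this code step by step.

Initialize: table = {}
Initialize: arr = [2, 4, 5, 3, 1, 4]
Entering loop: for val in arr:

After execution: table = {2: 1, 4: 2, 5: 1, 3: 1, 1: 1}
{2: 1, 4: 2, 5: 1, 3: 1, 1: 1}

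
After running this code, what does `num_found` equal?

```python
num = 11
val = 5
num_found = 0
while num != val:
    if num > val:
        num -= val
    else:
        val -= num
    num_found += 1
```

Let's trace through this code step by step.

Initialize: num = 11
Initialize: val = 5
Initialize: num_found = 0
Entering loop: while num != val:

After execution: num_found = 6
6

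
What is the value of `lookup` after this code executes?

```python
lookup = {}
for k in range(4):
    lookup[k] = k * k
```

Let's trace through this code step by step.

Initialize: lookup = {}
Entering loop: for k in range(4):

After execution: lookup = {0: 0, 1: 1, 2: 4, 3: 9}
{0: 0, 1: 1, 2: 4, 3: 9}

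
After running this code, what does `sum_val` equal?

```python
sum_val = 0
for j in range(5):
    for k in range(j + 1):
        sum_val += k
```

Let's trace through this code step by step.

Initialize: sum_val = 0
Entering loop: for j in range(5):

After execution: sum_val = 20
20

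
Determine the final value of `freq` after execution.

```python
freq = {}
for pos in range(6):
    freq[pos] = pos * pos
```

Let's trace through this code step by step.

Initialize: freq = {}
Entering loop: for pos in range(6):

After execution: freq = {0: 0, 1: 1, 2: 4, 3: 9, 4: 16, 5: 25}
{0: 0, 1: 1, 2: 4, 3: 9, 4: 16, 5: 25}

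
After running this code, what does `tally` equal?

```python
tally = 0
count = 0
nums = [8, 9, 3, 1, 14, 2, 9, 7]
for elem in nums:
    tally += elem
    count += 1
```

Let's trace through this code step by step.

Initialize: tally = 0
Initialize: count = 0
Initialize: nums = [8, 9, 3, 1, 14, 2, 9, 7]
Entering loop: for elem in nums:

After execution: tally = 53
53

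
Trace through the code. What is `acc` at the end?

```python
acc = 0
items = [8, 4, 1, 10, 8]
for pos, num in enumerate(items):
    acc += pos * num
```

Let's trace through this code step by step.

Initialize: acc = 0
Initialize: items = [8, 4, 1, 10, 8]
Entering loop: for pos, num in enumerate(items):

After execution: acc = 68
68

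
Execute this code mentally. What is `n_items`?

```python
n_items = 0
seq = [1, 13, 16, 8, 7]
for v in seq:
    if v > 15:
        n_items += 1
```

Let's trace through this code step by step.

Initialize: n_items = 0
Initialize: seq = [1, 13, 16, 8, 7]
Entering loop: for v in seq:

After execution: n_items = 1
1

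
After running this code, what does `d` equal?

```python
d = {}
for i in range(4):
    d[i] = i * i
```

Let's trace through this code step by step.

Initialize: d = {}
Entering loop: for i in range(4):

After execution: d = {0: 0, 1: 1, 2: 4, 3: 9}
{0: 0, 1: 1, 2: 4, 3: 9}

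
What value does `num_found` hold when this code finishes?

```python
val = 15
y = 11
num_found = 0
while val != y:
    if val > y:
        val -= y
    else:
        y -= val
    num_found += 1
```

Let's trace through this code step by step.

Initialize: val = 15
Initialize: y = 11
Initialize: num_found = 0
Entering loop: while val != y:

After execution: num_found = 6
6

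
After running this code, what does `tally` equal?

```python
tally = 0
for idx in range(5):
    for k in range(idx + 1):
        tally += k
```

Let's trace through this code step by step.

Initialize: tally = 0
Entering loop: for idx in range(5):

After execution: tally = 20
20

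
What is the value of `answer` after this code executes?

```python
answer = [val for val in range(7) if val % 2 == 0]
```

Let's trace through this code step by step.

Initialize: answer = [val for val in range(7) if val % 2 == 0]

After execution: answer = [0, 2, 4, 6]
[0, 2, 4, 6]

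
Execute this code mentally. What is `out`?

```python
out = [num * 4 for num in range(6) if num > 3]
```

Let's trace through this code step by step.

Initialize: out = [num * 4 for num in range(6) if num > 3]

After execution: out = [16, 20]
[16, 20]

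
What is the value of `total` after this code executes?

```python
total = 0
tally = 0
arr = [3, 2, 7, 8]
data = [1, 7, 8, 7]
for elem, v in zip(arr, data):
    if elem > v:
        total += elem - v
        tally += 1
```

Let's trace through this code step by step.

Initialize: total = 0
Initialize: tally = 0
Initialize: arr = [3, 2, 7, 8]
Initialize: data = [1, 7, 8, 7]
Entering loop: for elem, v in zip(arr, data):

After execution: total = 3
3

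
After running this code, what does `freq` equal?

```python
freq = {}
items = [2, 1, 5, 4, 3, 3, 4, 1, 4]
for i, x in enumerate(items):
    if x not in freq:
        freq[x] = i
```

Let's trace through this code step by step.

Initialize: freq = {}
Initialize: items = [2, 1, 5, 4, 3, 3, 4, 1, 4]
Entering loop: for i, x in enumerate(items):

After execution: freq = {2: 0, 1: 1, 5: 2, 4: 3, 3: 4}
{2: 0, 1: 1, 5: 2, 4: 3, 3: 4}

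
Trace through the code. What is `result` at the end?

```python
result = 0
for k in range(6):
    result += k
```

Let's trace through this code step by step.

Initialize: result = 0
Entering loop: for k in range(6):

After execution: result = 15
15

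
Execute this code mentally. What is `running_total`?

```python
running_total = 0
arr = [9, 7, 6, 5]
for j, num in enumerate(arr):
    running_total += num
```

Let's trace through this code step by step.

Initialize: running_total = 0
Initialize: arr = [9, 7, 6, 5]
Entering loop: for j, num in enumerate(arr):

After execution: running_total = 27
27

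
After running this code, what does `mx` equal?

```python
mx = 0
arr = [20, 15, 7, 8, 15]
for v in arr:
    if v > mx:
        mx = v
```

Let's trace through this code step by step.

Initialize: mx = 0
Initialize: arr = [20, 15, 7, 8, 15]
Entering loop: for v in arr:

After execution: mx = 20
20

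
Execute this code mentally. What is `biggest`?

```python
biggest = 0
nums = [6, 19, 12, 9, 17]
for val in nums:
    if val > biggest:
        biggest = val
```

Let's trace through this code step by step.

Initialize: biggest = 0
Initialize: nums = [6, 19, 12, 9, 17]
Entering loop: for val in nums:

After execution: biggest = 19
19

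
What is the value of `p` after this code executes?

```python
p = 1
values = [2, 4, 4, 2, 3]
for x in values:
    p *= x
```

Let's trace through this code step by step.

Initialize: p = 1
Initialize: values = [2, 4, 4, 2, 3]
Entering loop: for x in values:

After execution: p = 192
192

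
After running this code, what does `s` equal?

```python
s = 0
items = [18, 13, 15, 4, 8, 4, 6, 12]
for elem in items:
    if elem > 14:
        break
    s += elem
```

Let's trace through this code step by step.

Initialize: s = 0
Initialize: items = [18, 13, 15, 4, 8, 4, 6, 12]
Entering loop: for elem in items:

After execution: s = 0
0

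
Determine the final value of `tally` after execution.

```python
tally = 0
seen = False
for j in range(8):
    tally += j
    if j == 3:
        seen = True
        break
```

Let's trace through this code step by step.

Initialize: tally = 0
Initialize: seen = False
Entering loop: for j in range(8):

After execution: tally = 6
6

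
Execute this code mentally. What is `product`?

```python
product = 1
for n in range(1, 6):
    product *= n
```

Let's trace through this code step by step.

Initialize: product = 1
Entering loop: for n in range(1, 6):

After execution: product = 120
120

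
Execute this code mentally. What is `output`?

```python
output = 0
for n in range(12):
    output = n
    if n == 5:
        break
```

Let's trace through this code step by step.

Initialize: output = 0
Entering loop: for n in range(12):

After execution: output = 5
5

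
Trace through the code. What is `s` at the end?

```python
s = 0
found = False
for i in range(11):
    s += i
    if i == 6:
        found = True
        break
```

Let's trace through this code step by step.

Initialize: s = 0
Initialize: found = False
Entering loop: for i in range(11):

After execution: s = 21
21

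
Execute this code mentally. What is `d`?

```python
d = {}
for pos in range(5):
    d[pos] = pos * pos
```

Let's trace through this code step by step.

Initialize: d = {}
Entering loop: for pos in range(5):

After execution: d = {0: 0, 1: 1, 2: 4, 3: 9, 4: 16}
{0: 0, 1: 1, 2: 4, 3: 9, 4: 16}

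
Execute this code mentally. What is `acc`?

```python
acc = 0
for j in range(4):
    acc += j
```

Let's trace through this code step by step.

Initialize: acc = 0
Entering loop: for j in range(4):

After execution: acc = 6
6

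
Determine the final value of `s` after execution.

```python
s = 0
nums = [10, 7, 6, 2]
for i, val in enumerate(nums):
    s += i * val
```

Let's trace through this code step by step.

Initialize: s = 0
Initialize: nums = [10, 7, 6, 2]
Entering loop: for i, val in enumerate(nums):

After execution: s = 25
25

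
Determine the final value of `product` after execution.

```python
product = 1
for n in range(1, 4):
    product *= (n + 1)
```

Let's trace through this code step by step.

Initialize: product = 1
Entering loop: for n in range(1, 4):

After execution: product = 24
24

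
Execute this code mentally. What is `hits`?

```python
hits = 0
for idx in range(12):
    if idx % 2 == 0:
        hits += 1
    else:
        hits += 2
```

Let's trace through this code step by step.

Initialize: hits = 0
Entering loop: for idx in range(12):

After execution: hits = 18
18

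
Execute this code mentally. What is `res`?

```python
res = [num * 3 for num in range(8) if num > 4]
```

Let's trace through this code step by step.

Initialize: res = [num * 3 for num in range(8) if num > 4]

After execution: res = [15, 18, 21]
[15, 18, 21]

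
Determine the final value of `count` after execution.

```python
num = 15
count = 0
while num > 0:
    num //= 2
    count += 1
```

Let's trace through this code step by step.

Initialize: num = 15
Initialize: count = 0
Entering loop: while num > 0:

After execution: count = 4
4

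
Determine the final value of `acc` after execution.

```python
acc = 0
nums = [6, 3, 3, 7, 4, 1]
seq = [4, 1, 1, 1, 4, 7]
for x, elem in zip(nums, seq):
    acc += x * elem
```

Let's trace through this code step by step.

Initialize: acc = 0
Initialize: nums = [6, 3, 3, 7, 4, 1]
Initialize: seq = [4, 1, 1, 1, 4, 7]
Entering loop: for x, elem in zip(nums, seq):

After execution: acc = 60
60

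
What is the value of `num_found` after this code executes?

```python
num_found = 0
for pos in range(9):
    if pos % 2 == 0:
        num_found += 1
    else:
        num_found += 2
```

Let's trace through this code step by step.

Initialize: num_found = 0
Entering loop: for pos in range(9):

After execution: num_found = 13
13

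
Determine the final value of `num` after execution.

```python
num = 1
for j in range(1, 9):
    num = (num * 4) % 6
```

Let's trace through this code step by step.

Initialize: num = 1
Entering loop: for j in range(1, 9):

After execution: num = 4
4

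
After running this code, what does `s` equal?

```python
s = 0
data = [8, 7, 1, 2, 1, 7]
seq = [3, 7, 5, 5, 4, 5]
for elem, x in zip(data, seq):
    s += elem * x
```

Let's trace through this code step by step.

Initialize: s = 0
Initialize: data = [8, 7, 1, 2, 1, 7]
Initialize: seq = [3, 7, 5, 5, 4, 5]
Entering loop: for elem, x in zip(data, seq):

After execution: s = 127
127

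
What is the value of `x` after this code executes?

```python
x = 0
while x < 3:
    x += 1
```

Let's trace through this code step by step.

Initialize: x = 0
Entering loop: while x < 3:

After execution: x = 3
3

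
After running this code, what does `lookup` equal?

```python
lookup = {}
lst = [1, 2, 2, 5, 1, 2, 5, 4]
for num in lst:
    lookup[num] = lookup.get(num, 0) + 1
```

Let's trace through this code step by step.

Initialize: lookup = {}
Initialize: lst = [1, 2, 2, 5, 1, 2, 5, 4]
Entering loop: for num in lst:

After execution: lookup = {1: 2, 2: 3, 5: 2, 4: 1}
{1: 2, 2: 3, 5: 2, 4: 1}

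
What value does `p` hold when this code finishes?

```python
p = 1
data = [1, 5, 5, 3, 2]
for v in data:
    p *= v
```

Let's trace through this code step by step.

Initialize: p = 1
Initialize: data = [1, 5, 5, 3, 2]
Entering loop: for v in data:

After execution: p = 150
150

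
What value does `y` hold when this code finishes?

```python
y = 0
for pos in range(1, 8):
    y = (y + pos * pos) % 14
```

Let's trace through this code step by step.

Initialize: y = 0
Entering loop: for pos in range(1, 8):

After execution: y = 0
0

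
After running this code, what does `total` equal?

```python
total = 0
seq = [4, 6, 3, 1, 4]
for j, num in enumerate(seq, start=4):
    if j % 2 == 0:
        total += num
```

Let's trace through this code step by step.

Initialize: total = 0
Initialize: seq = [4, 6, 3, 1, 4]
Entering loop: for j, num in enumerate(seq, start=4):

After execution: total = 11
11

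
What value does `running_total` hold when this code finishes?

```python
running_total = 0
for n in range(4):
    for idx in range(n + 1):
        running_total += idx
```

Let's trace through this code step by step.

Initialize: running_total = 0
Entering loop: for n in range(4):

After execution: running_total = 10
10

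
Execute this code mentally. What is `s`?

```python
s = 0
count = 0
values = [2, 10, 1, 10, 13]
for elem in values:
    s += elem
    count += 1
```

Let's trace through this code step by step.

Initialize: s = 0
Initialize: count = 0
Initialize: values = [2, 10, 1, 10, 13]
Entering loop: for elem in values:

After execution: s = 36
36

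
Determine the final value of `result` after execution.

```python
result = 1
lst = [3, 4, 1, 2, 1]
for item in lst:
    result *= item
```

Let's trace through this code step by step.

Initialize: result = 1
Initialize: lst = [3, 4, 1, 2, 1]
Entering loop: for item in lst:

After execution: result = 24
24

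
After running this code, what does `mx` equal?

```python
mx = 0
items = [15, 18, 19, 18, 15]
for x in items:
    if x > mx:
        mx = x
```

Let's trace through this code step by step.

Initialize: mx = 0
Initialize: items = [15, 18, 19, 18, 15]
Entering loop: for x in items:

After execution: mx = 19
19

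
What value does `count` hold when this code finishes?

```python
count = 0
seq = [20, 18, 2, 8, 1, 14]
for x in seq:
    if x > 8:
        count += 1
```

Let's trace through this code step by step.

Initialize: count = 0
Initialize: seq = [20, 18, 2, 8, 1, 14]
Entering loop: for x in seq:

After execution: count = 3
3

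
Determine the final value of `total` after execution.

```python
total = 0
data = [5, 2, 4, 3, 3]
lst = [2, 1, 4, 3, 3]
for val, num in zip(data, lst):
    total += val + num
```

Let's trace through this code step by step.

Initialize: total = 0
Initialize: data = [5, 2, 4, 3, 3]
Initialize: lst = [2, 1, 4, 3, 3]
Entering loop: for val, num in zip(data, lst):

After execution: total = 30
30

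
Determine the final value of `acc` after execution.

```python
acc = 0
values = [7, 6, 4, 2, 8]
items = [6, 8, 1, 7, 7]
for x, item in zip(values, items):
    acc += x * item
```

Let's trace through this code step by step.

Initialize: acc = 0
Initialize: values = [7, 6, 4, 2, 8]
Initialize: items = [6, 8, 1, 7, 7]
Entering loop: for x, item in zip(values, items):

After execution: acc = 164
164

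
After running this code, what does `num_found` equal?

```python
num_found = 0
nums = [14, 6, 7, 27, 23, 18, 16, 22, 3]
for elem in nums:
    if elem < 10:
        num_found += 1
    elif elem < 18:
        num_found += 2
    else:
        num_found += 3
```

Let's trace through this code step by step.

Initialize: num_found = 0
Initialize: nums = [14, 6, 7, 27, 23, 18, 16, 22, 3]
Entering loop: for elem in nums:

After execution: num_found = 19
19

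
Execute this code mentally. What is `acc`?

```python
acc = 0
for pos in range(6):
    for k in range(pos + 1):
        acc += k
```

Let's trace through this code step by step.

Initialize: acc = 0
Entering loop: for pos in range(6):

After execution: acc = 35
35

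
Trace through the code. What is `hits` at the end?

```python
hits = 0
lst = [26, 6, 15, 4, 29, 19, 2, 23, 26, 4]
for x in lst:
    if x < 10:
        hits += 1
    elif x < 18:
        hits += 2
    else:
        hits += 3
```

Let's trace through this code step by step.

Initialize: hits = 0
Initialize: lst = [26, 6, 15, 4, 29, 19, 2, 23, 26, 4]
Entering loop: for x in lst:

After execution: hits = 21
21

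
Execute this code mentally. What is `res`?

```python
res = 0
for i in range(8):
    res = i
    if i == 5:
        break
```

Let's trace through this code step by step.

Initialize: res = 0
Entering loop: for i in range(8):

After execution: res = 5
5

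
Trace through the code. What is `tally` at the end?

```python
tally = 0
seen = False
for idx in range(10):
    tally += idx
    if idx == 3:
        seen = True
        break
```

Let's trace through this code step by step.

Initialize: tally = 0
Initialize: seen = False
Entering loop: for idx in range(10):

After execution: tally = 6
6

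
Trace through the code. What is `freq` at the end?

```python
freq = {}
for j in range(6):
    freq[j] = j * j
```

Let's trace through this code step by step.

Initialize: freq = {}
Entering loop: for j in range(6):

After execution: freq = {0: 0, 1: 1, 2: 4, 3: 9, 4: 16, 5: 25}
{0: 0, 1: 1, 2: 4, 3: 9, 4: 16, 5: 25}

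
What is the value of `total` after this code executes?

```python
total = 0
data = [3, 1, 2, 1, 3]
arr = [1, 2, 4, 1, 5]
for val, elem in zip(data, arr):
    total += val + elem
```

Let's trace through this code step by step.

Initialize: total = 0
Initialize: data = [3, 1, 2, 1, 3]
Initialize: arr = [1, 2, 4, 1, 5]
Entering loop: for val, elem in zip(data, arr):

After execution: total = 23
23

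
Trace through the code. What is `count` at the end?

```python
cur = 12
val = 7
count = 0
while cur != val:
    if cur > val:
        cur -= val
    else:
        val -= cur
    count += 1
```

Let's trace through this code step by step.

Initialize: cur = 12
Initialize: val = 7
Initialize: count = 0
Entering loop: while cur != val:

After execution: count = 5
5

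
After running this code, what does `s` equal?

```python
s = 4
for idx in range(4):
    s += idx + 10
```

Let's trace through this code step by step.

Initialize: s = 4
Entering loop: for idx in range(4):

After execution: s = 50
50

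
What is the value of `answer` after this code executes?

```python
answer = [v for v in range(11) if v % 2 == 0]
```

Let's trace through this code step by step.

Initialize: answer = [v for v in range(11) if v % 2 == 0]

After execution: answer = [0, 2, 4, 6, 8, 10]
[0, 2, 4, 6, 8, 10]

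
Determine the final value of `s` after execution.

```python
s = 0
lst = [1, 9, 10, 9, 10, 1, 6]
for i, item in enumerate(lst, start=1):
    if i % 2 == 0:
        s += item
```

Let's trace through this code step by step.

Initialize: s = 0
Initialize: lst = [1, 9, 10, 9, 10, 1, 6]
Entering loop: for i, item in enumerate(lst, start=1):

After execution: s = 19
19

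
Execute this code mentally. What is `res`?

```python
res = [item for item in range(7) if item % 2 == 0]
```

Let's trace through this code step by step.

Initialize: res = [item for item in range(7) if item % 2 == 0]

After execution: res = [0, 2, 4, 6]
[0, 2, 4, 6]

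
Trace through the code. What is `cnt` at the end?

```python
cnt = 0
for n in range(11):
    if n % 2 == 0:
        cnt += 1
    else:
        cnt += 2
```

Let's trace through this code step by step.

Initialize: cnt = 0
Entering loop: for n in range(11):

After execution: cnt = 16
16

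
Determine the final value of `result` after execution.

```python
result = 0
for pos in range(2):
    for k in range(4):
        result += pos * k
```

Let's trace through this code step by step.

Initialize: result = 0
Entering loop: for pos in range(2):

After execution: result = 6
6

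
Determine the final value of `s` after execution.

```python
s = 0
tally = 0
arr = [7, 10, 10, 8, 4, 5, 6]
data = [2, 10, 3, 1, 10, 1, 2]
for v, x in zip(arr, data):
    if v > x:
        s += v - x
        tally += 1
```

Let's trace through this code step by step.

Initialize: s = 0
Initialize: tally = 0
Initialize: arr = [7, 10, 10, 8, 4, 5, 6]
Initialize: data = [2, 10, 3, 1, 10, 1, 2]
Entering loop: for v, x in zip(arr, data):

After execution: s = 27
27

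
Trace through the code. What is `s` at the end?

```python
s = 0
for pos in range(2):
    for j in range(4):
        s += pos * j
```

Let's trace through this code step by step.

Initialize: s = 0
Entering loop: for pos in range(2):

After execution: s = 6
6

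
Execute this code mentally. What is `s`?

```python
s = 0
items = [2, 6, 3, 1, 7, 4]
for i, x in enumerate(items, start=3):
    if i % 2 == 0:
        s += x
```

Let's trace through this code step by step.

Initialize: s = 0
Initialize: items = [2, 6, 3, 1, 7, 4]
Entering loop: for i, x in enumerate(items, start=3):

After execution: s = 11
11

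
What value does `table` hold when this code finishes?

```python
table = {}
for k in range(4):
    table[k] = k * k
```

Let's trace through this code step by step.

Initialize: table = {}
Entering loop: for k in range(4):

After execution: table = {0: 0, 1: 1, 2: 4, 3: 9}
{0: 0, 1: 1, 2: 4, 3: 9}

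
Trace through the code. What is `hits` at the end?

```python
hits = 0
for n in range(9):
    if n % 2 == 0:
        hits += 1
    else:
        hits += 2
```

Let's trace through this code step by step.

Initialize: hits = 0
Entering loop: for n in range(9):

After execution: hits = 13
13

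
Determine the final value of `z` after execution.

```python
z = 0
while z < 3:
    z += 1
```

Let's trace through this code step by step.

Initialize: z = 0
Entering loop: while z < 3:

After execution: z = 3
3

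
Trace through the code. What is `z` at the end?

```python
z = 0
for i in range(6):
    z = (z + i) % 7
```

Let's trace through this code step by step.

Initialize: z = 0
Entering loop: for i in range(6):

After execution: z = 1
1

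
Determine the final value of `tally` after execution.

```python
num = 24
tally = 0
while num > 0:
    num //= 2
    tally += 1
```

Let's trace through this code step by step.

Initialize: num = 24
Initialize: tally = 0
Entering loop: while num > 0:

After execution: tally = 5
5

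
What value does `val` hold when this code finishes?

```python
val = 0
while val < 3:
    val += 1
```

Let's trace through this code step by step.

Initialize: val = 0
Entering loop: while val < 3:

After execution: val = 3
3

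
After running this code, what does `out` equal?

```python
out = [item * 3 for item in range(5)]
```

Let's trace through this code step by step.

Initialize: out = [item * 3 for item in range(5)]

After execution: out = [0, 3, 6, 9, 12]
[0, 3, 6, 9, 12]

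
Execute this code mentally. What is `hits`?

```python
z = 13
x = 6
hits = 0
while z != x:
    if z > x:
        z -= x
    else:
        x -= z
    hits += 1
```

Let's trace through this code step by step.

Initialize: z = 13
Initialize: x = 6
Initialize: hits = 0
Entering loop: while z != x:

After execution: hits = 7
7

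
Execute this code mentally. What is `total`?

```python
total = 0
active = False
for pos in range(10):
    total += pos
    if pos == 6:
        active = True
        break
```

Let's trace through this code step by step.

Initialize: total = 0
Initialize: active = False
Entering loop: for pos in range(10):

After execution: total = 21
21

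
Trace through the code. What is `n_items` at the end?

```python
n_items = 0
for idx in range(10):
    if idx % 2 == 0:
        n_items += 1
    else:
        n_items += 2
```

Let's trace through this code step by step.

Initialize: n_items = 0
Entering loop: for idx in range(10):

After execution: n_items = 15
15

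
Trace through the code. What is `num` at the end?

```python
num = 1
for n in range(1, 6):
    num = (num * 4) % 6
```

Let's trace through this code step by step.

Initialize: num = 1
Entering loop: for n in range(1, 6):

After execution: num = 4
4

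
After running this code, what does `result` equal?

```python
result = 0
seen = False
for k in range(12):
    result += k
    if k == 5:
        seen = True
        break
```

Let's trace through this code step by step.

Initialize: result = 0
Initialize: seen = False
Entering loop: for k in range(12):

After execution: result = 15
15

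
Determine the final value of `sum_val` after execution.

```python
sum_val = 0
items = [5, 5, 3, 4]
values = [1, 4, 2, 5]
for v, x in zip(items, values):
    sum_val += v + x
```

Let's trace through this code step by step.

Initialize: sum_val = 0
Initialize: items = [5, 5, 3, 4]
Initialize: values = [1, 4, 2, 5]
Entering loop: for v, x in zip(items, values):

After execution: sum_val = 29
29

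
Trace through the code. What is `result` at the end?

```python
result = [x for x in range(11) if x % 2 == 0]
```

Let's trace through this code step by step.

Initialize: result = [x for x in range(11) if x % 2 == 0]

After execution: result = [0, 2, 4, 6, 8, 10]
[0, 2, 4, 6, 8, 10]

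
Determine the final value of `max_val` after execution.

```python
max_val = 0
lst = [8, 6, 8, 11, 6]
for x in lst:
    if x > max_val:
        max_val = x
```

Let's trace through this code step by step.

Initialize: max_val = 0
Initialize: lst = [8, 6, 8, 11, 6]
Entering loop: for x in lst:

After execution: max_val = 11
11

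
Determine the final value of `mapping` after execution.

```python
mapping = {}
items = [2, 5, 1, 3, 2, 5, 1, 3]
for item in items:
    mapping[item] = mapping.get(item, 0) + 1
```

Let's trace through this code step by step.

Initialize: mapping = {}
Initialize: items = [2, 5, 1, 3, 2, 5, 1, 3]
Entering loop: for item in items:

After execution: mapping = {2: 2, 5: 2, 1: 2, 3: 2}
{2: 2, 5: 2, 1: 2, 3: 2}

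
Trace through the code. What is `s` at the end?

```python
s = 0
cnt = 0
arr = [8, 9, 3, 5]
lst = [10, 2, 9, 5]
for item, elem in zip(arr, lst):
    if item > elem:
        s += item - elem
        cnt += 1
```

Let's trace through this code step by step.

Initialize: s = 0
Initialize: cnt = 0
Initialize: arr = [8, 9, 3, 5]
Initialize: lst = [10, 2, 9, 5]
Entering loop: for item, elem in zip(arr, lst):

After execution: s = 7
7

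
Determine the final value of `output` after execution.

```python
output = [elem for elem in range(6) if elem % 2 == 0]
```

Let's trace through this code step by step.

Initialize: output = [elem for elem in range(6) if elem % 2 == 0]

After execution: output = [0, 2, 4]
[0, 2, 4]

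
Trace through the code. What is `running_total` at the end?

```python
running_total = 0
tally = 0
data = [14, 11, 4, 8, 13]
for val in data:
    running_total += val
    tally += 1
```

Let's trace through this code step by step.

Initialize: running_total = 0
Initialize: tally = 0
Initialize: data = [14, 11, 4, 8, 13]
Entering loop: for val in data:

After execution: running_total = 50
50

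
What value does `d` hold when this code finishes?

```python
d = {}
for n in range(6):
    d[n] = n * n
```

Let's trace through this code step by step.

Initialize: d = {}
Entering loop: for n in range(6):

After execution: d = {0: 0, 1: 1, 2: 4, 3: 9, 4: 16, 5: 25}
{0: 0, 1: 1, 2: 4, 3: 9, 4: 16, 5: 25}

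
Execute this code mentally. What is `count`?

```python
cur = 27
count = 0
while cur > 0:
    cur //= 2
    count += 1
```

Let's trace through this code step by step.

Initialize: cur = 27
Initialize: count = 0
Entering loop: while cur > 0:

After execution: count = 5
5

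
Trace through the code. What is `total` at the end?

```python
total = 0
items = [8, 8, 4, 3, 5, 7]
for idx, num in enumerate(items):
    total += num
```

Let's trace through this code step by step.

Initialize: total = 0
Initialize: items = [8, 8, 4, 3, 5, 7]
Entering loop: for idx, num in enumerate(items):

After execution: total = 35
35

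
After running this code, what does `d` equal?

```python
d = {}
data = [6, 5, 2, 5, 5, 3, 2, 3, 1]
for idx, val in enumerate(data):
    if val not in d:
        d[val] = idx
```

Let's trace through this code step by step.

Initialize: d = {}
Initialize: data = [6, 5, 2, 5, 5, 3, 2, 3, 1]
Entering loop: for idx, val in enumerate(data):

After execution: d = {6: 0, 5: 1, 2: 2, 3: 5, 1: 8}
{6: 0, 5: 1, 2: 2, 3: 5, 1: 8}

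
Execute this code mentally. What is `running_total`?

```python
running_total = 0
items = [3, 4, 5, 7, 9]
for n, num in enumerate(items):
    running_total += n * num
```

Let's trace through this code step by step.

Initialize: running_total = 0
Initialize: items = [3, 4, 5, 7, 9]
Entering loop: for n, num in enumerate(items):

After execution: running_total = 71
71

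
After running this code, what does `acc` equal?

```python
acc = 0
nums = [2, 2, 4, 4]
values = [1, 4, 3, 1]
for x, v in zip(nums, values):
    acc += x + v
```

Let's trace through this code step by step.

Initialize: acc = 0
Initialize: nums = [2, 2, 4, 4]
Initialize: values = [1, 4, 3, 1]
Entering loop: for x, v in zip(nums, values):

After execution: acc = 21
21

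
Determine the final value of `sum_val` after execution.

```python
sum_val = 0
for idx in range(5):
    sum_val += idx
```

Let's trace through this code step by step.

Initialize: sum_val = 0
Entering loop: for idx in range(5):

After execution: sum_val = 10
10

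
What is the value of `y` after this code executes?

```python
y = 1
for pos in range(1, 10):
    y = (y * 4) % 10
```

Let's trace through this code step by step.

Initialize: y = 1
Entering loop: for pos in range(1, 10):

After execution: y = 4
4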